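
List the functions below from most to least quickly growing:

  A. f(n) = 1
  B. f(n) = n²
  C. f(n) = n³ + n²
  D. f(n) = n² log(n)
C > D > B > A

Comparing growth rates:
C = n³ + n² is O(n³)
D = n² log(n) is O(n² log n)
B = n² is O(n²)
A = 1 is O(1)

Therefore, the order from fastest to slowest is: C > D > B > A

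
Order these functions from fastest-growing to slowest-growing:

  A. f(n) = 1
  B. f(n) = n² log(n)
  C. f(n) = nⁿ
C > B > A

Comparing growth rates:
C = nⁿ is O(nⁿ)
B = n² log(n) is O(n² log n)
A = 1 is O(1)

Therefore, the order from fastest to slowest is: C > B > A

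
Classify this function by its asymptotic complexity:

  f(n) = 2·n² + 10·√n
O(n²)

The dominant term in 2·n² + 10·√n is 2·n², which is Θ(n²).
Lower-order terms (10·√n) are asymptotically negligible.
Constants are absorbed, so the tightest bound is O(n²).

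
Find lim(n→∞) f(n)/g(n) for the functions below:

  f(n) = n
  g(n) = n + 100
1

Since n and n + 100 have the same growth rate (O(n)),
the ratio converges to a constant: 1.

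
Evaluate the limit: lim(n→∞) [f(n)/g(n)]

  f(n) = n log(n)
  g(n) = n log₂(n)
log(2)

Since n log(n) and n log₂(n) have the same growth rate (O(n log n)),
the ratio converges to a constant: log(2).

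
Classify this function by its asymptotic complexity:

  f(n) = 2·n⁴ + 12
O(n⁴)

The dominant term in 2·n⁴ + 12 is 2·n⁴, which is Θ(n⁴).
Lower-order terms (12) are asymptotically negligible.
Constants are absorbed, so the tightest bound is O(n⁴).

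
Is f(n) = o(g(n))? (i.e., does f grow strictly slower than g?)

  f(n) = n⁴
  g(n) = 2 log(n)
False

f(n) = n⁴ is O(n⁴), and g(n) = 2 log(n) is O(log n).
Since O(n⁴) grows faster than or equal to O(log n), f(n) = o(g(n)) is false.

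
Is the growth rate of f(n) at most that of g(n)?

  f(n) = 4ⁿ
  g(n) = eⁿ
False

f(n) = 4ⁿ is O(4ⁿ), and g(n) = eⁿ is O(eⁿ).
Since O(4ⁿ) grows faster than O(eⁿ), f(n) = O(g(n)) is false.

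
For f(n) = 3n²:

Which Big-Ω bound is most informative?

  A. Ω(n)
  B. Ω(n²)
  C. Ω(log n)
B

f(n) = 3n² is Ω(n²).
All listed options are valid Big-Ω bounds (lower bounds),
but Ω(n²) is the tightest (largest valid bound).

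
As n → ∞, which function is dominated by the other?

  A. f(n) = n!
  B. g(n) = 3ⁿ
B

f(n) = n! is O(n!), while g(n) = 3ⁿ is O(3ⁿ).
Since O(3ⁿ) grows slower than O(n!), g(n) is dominated.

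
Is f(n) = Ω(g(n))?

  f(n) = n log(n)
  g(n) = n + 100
True

f(n) = n log(n) is O(n log n), and g(n) = n + 100 is O(n).
Since O(n log n) grows at least as fast as O(n), f(n) = Ω(g(n)) is true.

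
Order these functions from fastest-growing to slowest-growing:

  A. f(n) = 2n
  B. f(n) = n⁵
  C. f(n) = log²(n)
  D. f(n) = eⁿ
D > B > A > C

Comparing growth rates:
D = eⁿ is O(eⁿ)
B = n⁵ is O(n⁵)
A = 2n is O(n)
C = log²(n) is O(log² n)

Therefore, the order from fastest to slowest is: D > B > A > C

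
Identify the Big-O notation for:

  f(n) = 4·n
O(n)

The dominant term in 4·n is 4·n, which is Θ(n).
Constants are absorbed, so the tightest bound is O(n).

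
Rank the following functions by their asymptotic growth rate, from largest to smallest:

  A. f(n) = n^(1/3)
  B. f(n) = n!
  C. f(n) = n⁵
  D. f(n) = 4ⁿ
B > D > C > A

Comparing growth rates:
B = n! is O(n!)
D = 4ⁿ is O(4ⁿ)
C = n⁵ is O(n⁵)
A = n^(1/3) is O(n^(1/3))

Therefore, the order from fastest to slowest is: B > D > C > A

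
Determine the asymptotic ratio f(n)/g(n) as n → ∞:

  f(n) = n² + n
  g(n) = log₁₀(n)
∞

Since n² + n (O(n²)) grows faster than log₁₀(n) (O(log n)),
the ratio f(n)/g(n) → ∞ as n → ∞.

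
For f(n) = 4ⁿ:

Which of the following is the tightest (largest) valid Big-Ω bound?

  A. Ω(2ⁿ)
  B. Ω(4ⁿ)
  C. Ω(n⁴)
B

f(n) = 4ⁿ is Ω(4ⁿ).
All listed options are valid Big-Ω bounds (lower bounds),
but Ω(4ⁿ) is the tightest (largest valid bound).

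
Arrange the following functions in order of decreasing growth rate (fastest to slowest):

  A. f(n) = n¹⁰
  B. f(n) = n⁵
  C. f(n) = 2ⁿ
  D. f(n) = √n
C > A > B > D

Comparing growth rates:
C = 2ⁿ is O(2ⁿ)
A = n¹⁰ is O(n¹⁰)
B = n⁵ is O(n⁵)
D = √n is O(√n)

Therefore, the order from fastest to slowest is: C > A > B > D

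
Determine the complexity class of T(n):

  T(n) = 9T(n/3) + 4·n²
Θ(n² log n)

Master Theorem: a = 9, b = 3, f(n) = 4·n².
Compute the critical exponent d = log₃(9) = 2.
Compare f(n) = Θ(n²) against n^d:
  k = 2 = d, so f(n) = Θ(n^d) — Case 2.
  Work is balanced across levels: T(n) = Θ(n^d log n) = Θ(n² log n).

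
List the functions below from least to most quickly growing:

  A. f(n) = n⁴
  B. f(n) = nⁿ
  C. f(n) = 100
C < A < B

Comparing growth rates:
C = 100 is O(1)
A = n⁴ is O(n⁴)
B = nⁿ is O(nⁿ)

Therefore, the order from slowest to fastest is: C < A < B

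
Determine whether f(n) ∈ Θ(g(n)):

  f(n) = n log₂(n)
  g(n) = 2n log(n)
True

f(n) = n log₂(n) and g(n) = 2n log(n) are both O(n log n).
Since they have the same asymptotic growth rate, f(n) = Θ(g(n)) is true.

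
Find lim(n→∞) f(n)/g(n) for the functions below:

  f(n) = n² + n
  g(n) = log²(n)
∞

Since n² + n (O(n²)) grows faster than log²(n) (O(log² n)),
the ratio f(n)/g(n) → ∞ as n → ∞.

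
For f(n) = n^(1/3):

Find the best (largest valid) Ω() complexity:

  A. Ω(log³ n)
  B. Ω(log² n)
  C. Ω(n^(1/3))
C

f(n) = n^(1/3) is Ω(n^(1/3)).
All listed options are valid Big-Ω bounds (lower bounds),
but Ω(n^(1/3)) is the tightest (largest valid bound).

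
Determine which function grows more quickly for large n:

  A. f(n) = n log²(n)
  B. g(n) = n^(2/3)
A

f(n) = n log²(n) is O(n log² n), while g(n) = n^(2/3) is O(n^(2/3)).
Since O(n log² n) grows faster than O(n^(2/3)), f(n) dominates.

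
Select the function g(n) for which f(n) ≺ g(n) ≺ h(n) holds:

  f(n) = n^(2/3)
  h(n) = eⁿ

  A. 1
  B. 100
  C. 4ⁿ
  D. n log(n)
D

We need g(n) with n^(2/3) = o(g(n)) and g(n) = o(eⁿ), i.e. O(n^(2/3)) ≺ g ≺ O(eⁿ).
Check each option:
  A. 1 — O(1) does not grow strictly faster than f(n)
  B. 100 — O(1) does not grow strictly faster than f(n)
  C. 4ⁿ — O(4ⁿ) does not grow strictly slower than h(n)
  D. n log(n) — O(n log n) is strictly between O(n^(2/3)) and O(eⁿ) ✓

Only option D (n log(n)) lies strictly between.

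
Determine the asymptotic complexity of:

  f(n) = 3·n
O(n)

The dominant term in 3·n is 3·n, which is Θ(n).
Constants are absorbed, so the tightest bound is O(n).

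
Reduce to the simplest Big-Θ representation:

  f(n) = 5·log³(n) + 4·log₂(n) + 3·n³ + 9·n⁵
Θ(n⁵)

Order the terms by growth rate: 4·log₂(n) ≺ 5·log³(n) ≺ 3·n³ ≺ 9·n⁵.
The fastest-growing term 9·n⁵ dominates as n → ∞; dropping its constant factor gives Θ(n⁵).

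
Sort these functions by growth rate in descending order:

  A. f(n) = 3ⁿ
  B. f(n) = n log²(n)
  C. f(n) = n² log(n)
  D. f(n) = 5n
A > C > B > D

Comparing growth rates:
A = 3ⁿ is O(3ⁿ)
C = n² log(n) is O(n² log n)
B = n log²(n) is O(n log² n)
D = 5n is O(n)

Therefore, the order from fastest to slowest is: A > C > B > D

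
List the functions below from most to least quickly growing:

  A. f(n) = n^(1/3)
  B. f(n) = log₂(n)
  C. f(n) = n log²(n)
C > A > B

Comparing growth rates:
C = n log²(n) is O(n log² n)
A = n^(1/3) is O(n^(1/3))
B = log₂(n) is O(log n)

Therefore, the order from fastest to slowest is: C > A > B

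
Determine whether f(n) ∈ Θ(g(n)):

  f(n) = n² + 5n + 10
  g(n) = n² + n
True

f(n) = n² + 5n + 10 and g(n) = n² + n are both O(n²).
Since they have the same asymptotic growth rate, f(n) = Θ(g(n)) is true.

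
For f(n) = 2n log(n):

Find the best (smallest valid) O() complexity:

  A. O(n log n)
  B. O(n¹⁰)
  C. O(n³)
A

f(n) = 2n log(n) is O(n log n).
All listed options are valid Big-O bounds (upper bounds),
but O(n log n) is the tightest (smallest valid bound).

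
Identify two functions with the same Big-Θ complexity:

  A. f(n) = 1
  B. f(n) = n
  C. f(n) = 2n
B and C

Examining each function:
  A. 1 is O(1)
  B. n is O(n)
  C. 2n is O(n)

Functions B and C both have the same complexity class.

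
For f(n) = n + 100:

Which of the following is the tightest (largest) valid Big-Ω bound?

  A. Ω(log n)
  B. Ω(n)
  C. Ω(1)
B

f(n) = n + 100 is Ω(n).
All listed options are valid Big-Ω bounds (lower bounds),
but Ω(n) is the tightest (largest valid bound).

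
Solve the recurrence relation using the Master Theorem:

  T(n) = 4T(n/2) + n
Θ(n²)

Master Theorem: a = 4, b = 2, f(n) = n.
Compute the critical exponent d = log₂(4) = 2.
Compare f(n) = Θ(n) against n^d:
  k = 1 < d = 2, so f(n) = O(n^(d-ε)) — Case 1.
  The recursion cost dominates: T(n) = Θ(n^d) = Θ(n²).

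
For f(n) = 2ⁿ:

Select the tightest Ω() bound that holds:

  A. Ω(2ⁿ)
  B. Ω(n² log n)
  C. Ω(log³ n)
A

f(n) = 2ⁿ is Ω(2ⁿ).
All listed options are valid Big-Ω bounds (lower bounds),
but Ω(2ⁿ) is the tightest (largest valid bound).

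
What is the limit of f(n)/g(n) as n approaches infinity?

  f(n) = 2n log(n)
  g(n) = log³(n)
∞

Since 2n log(n) (O(n log n)) grows faster than log³(n) (O(log³ n)),
the ratio f(n)/g(n) → ∞ as n → ∞.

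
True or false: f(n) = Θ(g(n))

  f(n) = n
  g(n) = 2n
True

f(n) = n and g(n) = 2n are both O(n).
Since they have the same asymptotic growth rate, f(n) = Θ(g(n)) is true.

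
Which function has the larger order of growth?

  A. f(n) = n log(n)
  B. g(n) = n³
B

f(n) = n log(n) is O(n log n), while g(n) = n³ is O(n³).
Since O(n³) grows faster than O(n log n), g(n) dominates.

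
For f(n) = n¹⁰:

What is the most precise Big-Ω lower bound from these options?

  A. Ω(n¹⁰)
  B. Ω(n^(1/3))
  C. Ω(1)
A

f(n) = n¹⁰ is Ω(n¹⁰).
All listed options are valid Big-Ω bounds (lower bounds),
but Ω(n¹⁰) is the tightest (largest valid bound).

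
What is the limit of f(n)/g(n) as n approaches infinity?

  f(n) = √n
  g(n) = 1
∞

Since √n (O(√n)) grows faster than 1 (O(1)),
the ratio f(n)/g(n) → ∞ as n → ∞.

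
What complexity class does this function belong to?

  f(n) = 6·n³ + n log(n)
O(n³)

The dominant term in 6·n³ + n log(n) is 6·n³, which is Θ(n³).
Lower-order terms (n log(n)) are asymptotically negligible.
Constants are absorbed, so the tightest bound is O(n³).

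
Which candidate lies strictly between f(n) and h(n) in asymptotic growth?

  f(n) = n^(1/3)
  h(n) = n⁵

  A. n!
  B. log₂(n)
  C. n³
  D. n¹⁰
C

We need g(n) with n^(1/3) = o(g(n)) and g(n) = o(n⁵), i.e. O(n^(1/3)) ≺ g ≺ O(n⁵).
Check each option:
  A. n! — O(n!) does not grow strictly slower than h(n)
  B. log₂(n) — O(log n) does not grow strictly faster than f(n)
  C. n³ — O(n³) is strictly between O(n^(1/3)) and O(n⁵) ✓
  D. n¹⁰ — O(n¹⁰) does not grow strictly slower than h(n)

Only option C (n³) lies strictly between.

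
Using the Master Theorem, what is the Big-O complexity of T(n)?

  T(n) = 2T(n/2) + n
Θ(n log n)

Master Theorem: a = 2, b = 2, f(n) = n.
Compute the critical exponent d = log₂(2) = 1.
Compare f(n) = Θ(n) against n^d:
  k = 1 = d, so f(n) = Θ(n^d) — Case 2.
  Work is balanced across levels: T(n) = Θ(n^d log n) = Θ(n log n).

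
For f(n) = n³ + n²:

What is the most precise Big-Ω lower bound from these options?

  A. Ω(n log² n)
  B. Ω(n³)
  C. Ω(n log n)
B

f(n) = n³ + n² is Ω(n³).
All listed options are valid Big-Ω bounds (lower bounds),
but Ω(n³) is the tightest (largest valid bound).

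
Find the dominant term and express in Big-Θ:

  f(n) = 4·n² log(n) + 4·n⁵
Θ(n⁵)

Order the terms by growth rate: 4·n² log(n) ≺ 4·n⁵.
The fastest-growing term 4·n⁵ dominates as n → ∞; dropping its constant factor gives Θ(n⁵).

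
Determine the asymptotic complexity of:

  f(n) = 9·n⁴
O(n⁴)

The dominant term in 9·n⁴ is 9·n⁴, which is Θ(n⁴).
Constants are absorbed, so the tightest bound is O(n⁴).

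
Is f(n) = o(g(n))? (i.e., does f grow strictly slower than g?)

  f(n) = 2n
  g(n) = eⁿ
True

f(n) = 2n is O(n), and g(n) = eⁿ is O(eⁿ).
Since O(n) grows strictly slower than O(eⁿ), f(n) = o(g(n)) is true.
This means lim(n→∞) f(n)/g(n) = 0.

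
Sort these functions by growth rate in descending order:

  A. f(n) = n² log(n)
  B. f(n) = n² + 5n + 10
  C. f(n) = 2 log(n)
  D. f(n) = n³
D > A > B > C

Comparing growth rates:
D = n³ is O(n³)
A = n² log(n) is O(n² log n)
B = n² + 5n + 10 is O(n²)
C = 2 log(n) is O(log n)

Therefore, the order from fastest to slowest is: D > A > B > C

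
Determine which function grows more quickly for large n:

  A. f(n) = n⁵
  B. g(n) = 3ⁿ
B

f(n) = n⁵ is O(n⁵), while g(n) = 3ⁿ is O(3ⁿ).
Since O(3ⁿ) grows faster than O(n⁵), g(n) dominates.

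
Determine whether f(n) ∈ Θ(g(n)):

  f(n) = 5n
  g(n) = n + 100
True

f(n) = 5n and g(n) = n + 100 are both O(n).
Since they have the same asymptotic growth rate, f(n) = Θ(g(n)) is true.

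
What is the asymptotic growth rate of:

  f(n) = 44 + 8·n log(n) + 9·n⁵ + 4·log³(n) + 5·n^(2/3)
Θ(n⁵)

Order the terms by growth rate: 44 ≺ 4·log³(n) ≺ 5·n^(2/3) ≺ 8·n log(n) ≺ 9·n⁵.
The fastest-growing term 9·n⁵ dominates as n → ∞; dropping its constant factor gives Θ(n⁵).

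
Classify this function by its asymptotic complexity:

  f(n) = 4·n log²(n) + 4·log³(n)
O(n log² n)

The dominant term in 4·n log²(n) + 4·log³(n) is 4·n log²(n), which is Θ(n log² n).
Lower-order terms (4·log³(n)) are asymptotically negligible.
Constants are absorbed, so the tightest bound is O(n log² n).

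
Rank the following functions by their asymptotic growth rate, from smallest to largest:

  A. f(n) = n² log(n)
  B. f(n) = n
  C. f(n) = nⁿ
B < A < C

Comparing growth rates:
B = n is O(n)
A = n² log(n) is O(n² log n)
C = nⁿ is O(nⁿ)

Therefore, the order from slowest to fastest is: B < A < C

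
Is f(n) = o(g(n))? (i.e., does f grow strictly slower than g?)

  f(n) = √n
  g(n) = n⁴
True

f(n) = √n is O(√n), and g(n) = n⁴ is O(n⁴).
Since O(√n) grows strictly slower than O(n⁴), f(n) = o(g(n)) is true.
This means lim(n→∞) f(n)/g(n) = 0.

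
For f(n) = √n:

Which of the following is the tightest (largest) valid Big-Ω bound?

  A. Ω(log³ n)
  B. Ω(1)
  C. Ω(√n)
C

f(n) = √n is Ω(√n).
All listed options are valid Big-Ω bounds (lower bounds),
but Ω(√n) is the tightest (largest valid bound).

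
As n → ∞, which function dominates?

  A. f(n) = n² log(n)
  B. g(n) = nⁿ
B

f(n) = n² log(n) is O(n² log n), while g(n) = nⁿ is O(nⁿ).
Since O(nⁿ) grows faster than O(n² log n), g(n) dominates.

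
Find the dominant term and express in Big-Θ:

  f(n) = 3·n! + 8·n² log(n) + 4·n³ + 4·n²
Θ(n!)

Order the terms by growth rate: 4·n² ≺ 8·n² log(n) ≺ 4·n³ ≺ 3·n!.
The fastest-growing term 3·n! dominates as n → ∞; dropping its constant factor gives Θ(n!).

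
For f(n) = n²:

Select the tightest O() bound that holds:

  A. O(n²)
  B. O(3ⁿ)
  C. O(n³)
A

f(n) = n² is O(n²).
All listed options are valid Big-O bounds (upper bounds),
but O(n²) is the tightest (smallest valid bound).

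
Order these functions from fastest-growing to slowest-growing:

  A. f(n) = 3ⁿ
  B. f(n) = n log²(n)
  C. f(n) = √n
A > B > C

Comparing growth rates:
A = 3ⁿ is O(3ⁿ)
B = n log²(n) is O(n log² n)
C = √n is O(√n)

Therefore, the order from fastest to slowest is: A > B > C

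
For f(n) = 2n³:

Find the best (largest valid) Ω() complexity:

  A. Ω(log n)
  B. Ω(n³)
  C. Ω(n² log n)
B

f(n) = 2n³ is Ω(n³).
All listed options are valid Big-Ω bounds (lower bounds),
but Ω(n³) is the tightest (largest valid bound).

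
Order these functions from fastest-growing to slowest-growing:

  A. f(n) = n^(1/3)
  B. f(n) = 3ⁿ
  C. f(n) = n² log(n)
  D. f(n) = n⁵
B > D > C > A

Comparing growth rates:
B = 3ⁿ is O(3ⁿ)
D = n⁵ is O(n⁵)
C = n² log(n) is O(n² log n)
A = n^(1/3) is O(n^(1/3))

Therefore, the order from fastest to slowest is: B > D > C > A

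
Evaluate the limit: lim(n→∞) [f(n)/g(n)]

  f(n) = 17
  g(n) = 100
17/100

Since 17 and 100 have the same growth rate (O(1)),
the ratio converges to a constant: 17/100.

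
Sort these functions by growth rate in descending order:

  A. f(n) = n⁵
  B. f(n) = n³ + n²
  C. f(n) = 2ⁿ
C > A > B

Comparing growth rates:
C = 2ⁿ is O(2ⁿ)
A = n⁵ is O(n⁵)
B = n³ + n² is O(n³)

Therefore, the order from fastest to slowest is: C > A > B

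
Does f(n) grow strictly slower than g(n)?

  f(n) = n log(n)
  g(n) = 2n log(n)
False

f(n) = n log(n) is O(n log n), and g(n) = 2n log(n) is O(n log n).
Since they have the same growth rate, f(n) = o(g(n)) is false.
(f = o(g) requires f to grow strictly slower, not equal.)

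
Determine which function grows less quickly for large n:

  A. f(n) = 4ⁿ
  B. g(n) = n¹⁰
B

f(n) = 4ⁿ is O(4ⁿ), while g(n) = n¹⁰ is O(n¹⁰).
Since O(n¹⁰) grows slower than O(4ⁿ), g(n) is dominated.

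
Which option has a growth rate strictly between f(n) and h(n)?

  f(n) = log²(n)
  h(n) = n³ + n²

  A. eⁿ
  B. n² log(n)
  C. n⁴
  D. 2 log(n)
B

We need g(n) with log²(n) = o(g(n)) and g(n) = o(n³ + n²), i.e. O(log² n) ≺ g ≺ O(n³).
Check each option:
  A. eⁿ — O(eⁿ) does not grow strictly slower than h(n)
  B. n² log(n) — O(n² log n) is strictly between O(log² n) and O(n³) ✓
  C. n⁴ — O(n⁴) does not grow strictly slower than h(n)
  D. 2 log(n) — O(log n) does not grow strictly faster than f(n)

Only option B (n² log(n)) lies strictly between.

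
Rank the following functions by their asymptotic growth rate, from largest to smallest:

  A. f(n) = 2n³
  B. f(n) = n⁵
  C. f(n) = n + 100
B > A > C

Comparing growth rates:
B = n⁵ is O(n⁵)
A = 2n³ is O(n³)
C = n + 100 is O(n)

Therefore, the order from fastest to slowest is: B > A > C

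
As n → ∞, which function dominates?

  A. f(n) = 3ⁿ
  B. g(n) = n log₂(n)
A

f(n) = 3ⁿ is O(3ⁿ), while g(n) = n log₂(n) is O(n log n).
Since O(3ⁿ) grows faster than O(n log n), f(n) dominates.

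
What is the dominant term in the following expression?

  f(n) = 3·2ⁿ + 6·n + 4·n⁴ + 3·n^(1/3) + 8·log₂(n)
3·2ⁿ

Looking at each term:
  - 3·2ⁿ is O(2ⁿ)
  - 6·n is O(n)
  - 4·n⁴ is O(n⁴)
  - 3·n^(1/3) is O(n^(1/3))
  - 8·log₂(n) is O(log n)

The term 3·2ⁿ (O(2ⁿ)) grows fastest and dominates all others.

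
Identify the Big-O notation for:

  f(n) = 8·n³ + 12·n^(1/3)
O(n³)

The dominant term in 8·n³ + 12·n^(1/3) is 8·n³, which is Θ(n³).
Lower-order terms (12·n^(1/3)) are asymptotically negligible.
Constants are absorbed, so the tightest bound is O(n³).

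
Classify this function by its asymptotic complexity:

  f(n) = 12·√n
O(√n)

The dominant term in 12·√n is 12·√n, which is Θ(√n).
Constants are absorbed, so the tightest bound is O(√n).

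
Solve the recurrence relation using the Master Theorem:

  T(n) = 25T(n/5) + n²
Θ(n² log n)

Master Theorem: a = 25, b = 5, f(n) = n².
Compute the critical exponent d = log₅(25) = 2.
Compare f(n) = Θ(n²) against n^d:
  k = 2 = d, so f(n) = Θ(n^d) — Case 2.
  Work is balanced across levels: T(n) = Θ(n^d log n) = Θ(n² log n).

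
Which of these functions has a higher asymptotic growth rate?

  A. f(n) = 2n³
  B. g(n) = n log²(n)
A

f(n) = 2n³ is O(n³), while g(n) = n log²(n) is O(n log² n).
Since O(n³) grows faster than O(n log² n), f(n) dominates.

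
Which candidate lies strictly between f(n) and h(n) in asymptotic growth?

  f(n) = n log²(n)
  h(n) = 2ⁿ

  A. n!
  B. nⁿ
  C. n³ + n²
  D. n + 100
C

We need g(n) with n log²(n) = o(g(n)) and g(n) = o(2ⁿ), i.e. O(n log² n) ≺ g ≺ O(2ⁿ).
Check each option:
  A. n! — O(n!) does not grow strictly slower than h(n)
  B. nⁿ — O(nⁿ) does not grow strictly slower than h(n)
  C. n³ + n² — O(n³) is strictly between O(n log² n) and O(2ⁿ) ✓
  D. n + 100 — O(n) does not grow strictly faster than f(n)

Only option C (n³ + n²) lies strictly between.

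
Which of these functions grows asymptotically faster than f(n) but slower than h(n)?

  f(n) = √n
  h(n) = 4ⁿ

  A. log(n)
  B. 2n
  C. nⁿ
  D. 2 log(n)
B

We need g(n) with √n = o(g(n)) and g(n) = o(4ⁿ), i.e. O(√n) ≺ g ≺ O(4ⁿ).
Check each option:
  A. log(n) — O(log n) does not grow strictly faster than f(n)
  B. 2n — O(n) is strictly between O(√n) and O(4ⁿ) ✓
  C. nⁿ — O(nⁿ) does not grow strictly slower than h(n)
  D. 2 log(n) — O(log n) does not grow strictly faster than f(n)

Only option B (2n) lies strictly between.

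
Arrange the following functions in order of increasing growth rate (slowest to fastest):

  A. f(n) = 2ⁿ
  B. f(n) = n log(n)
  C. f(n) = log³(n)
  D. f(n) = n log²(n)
C < B < D < A

Comparing growth rates:
C = log³(n) is O(log³ n)
B = n log(n) is O(n log n)
D = n log²(n) is O(n log² n)
A = 2ⁿ is O(2ⁿ)

Therefore, the order from slowest to fastest is: C < B < D < A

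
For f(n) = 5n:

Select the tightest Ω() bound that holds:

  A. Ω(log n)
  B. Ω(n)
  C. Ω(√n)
B

f(n) = 5n is Ω(n).
All listed options are valid Big-Ω bounds (lower bounds),
but Ω(n) is the tightest (largest valid bound).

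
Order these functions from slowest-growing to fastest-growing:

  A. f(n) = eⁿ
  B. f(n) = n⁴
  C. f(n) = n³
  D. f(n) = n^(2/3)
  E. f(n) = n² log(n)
D < E < C < B < A

Comparing growth rates:
D = n^(2/3) is O(n^(2/3))
E = n² log(n) is O(n² log n)
C = n³ is O(n³)
B = n⁴ is O(n⁴)
A = eⁿ is O(eⁿ)

Therefore, the order from slowest to fastest is: D < E < C < B < A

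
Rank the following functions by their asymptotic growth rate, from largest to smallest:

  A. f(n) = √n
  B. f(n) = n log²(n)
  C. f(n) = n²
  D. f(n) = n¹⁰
D > C > B > A

Comparing growth rates:
D = n¹⁰ is O(n¹⁰)
C = n² is O(n²)
B = n log²(n) is O(n log² n)
A = √n is O(√n)

Therefore, the order from fastest to slowest is: D > C > B > A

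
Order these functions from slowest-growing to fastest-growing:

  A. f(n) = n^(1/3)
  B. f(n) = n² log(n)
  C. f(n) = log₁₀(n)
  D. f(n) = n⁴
C < A < B < D

Comparing growth rates:
C = log₁₀(n) is O(log n)
A = n^(1/3) is O(n^(1/3))
B = n² log(n) is O(n² log n)
D = n⁴ is O(n⁴)

Therefore, the order from slowest to fastest is: C < A < B < D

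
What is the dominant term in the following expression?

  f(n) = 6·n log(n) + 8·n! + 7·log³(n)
8·n!

Looking at each term:
  - 6·n log(n) is O(n log n)
  - 8·n! is O(n!)
  - 7·log³(n) is O(log³ n)

The term 8·n! (O(n!)) grows fastest and dominates all others.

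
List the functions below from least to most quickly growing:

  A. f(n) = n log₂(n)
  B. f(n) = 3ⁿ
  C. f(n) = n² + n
A < C < B

Comparing growth rates:
A = n log₂(n) is O(n log n)
C = n² + n is O(n²)
B = 3ⁿ is O(3ⁿ)

Therefore, the order from slowest to fastest is: A < C < B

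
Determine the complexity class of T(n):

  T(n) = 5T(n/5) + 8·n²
Θ(n²)

Master Theorem: a = 5, b = 5, f(n) = 8·n².
Compute the critical exponent d = log₅(5) = 1.
Compare f(n) = Θ(n²) against n^d:
  k = 2 > d = 1, so f(n) = Ω(n^(d+ε)) — Case 3.
  Regularity: a·(n/b)^2/n^2 = a/b^2 = 5/25 < 1 ✓.
  The top-level work dominates: T(n) = Θ(f(n)) = Θ(n²).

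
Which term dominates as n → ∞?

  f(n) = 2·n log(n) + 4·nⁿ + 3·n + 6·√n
4·nⁿ

Looking at each term:
  - 2·n log(n) is O(n log n)
  - 4·nⁿ is O(nⁿ)
  - 3·n is O(n)
  - 6·√n is O(√n)

The term 4·nⁿ (O(nⁿ)) grows fastest and dominates all others.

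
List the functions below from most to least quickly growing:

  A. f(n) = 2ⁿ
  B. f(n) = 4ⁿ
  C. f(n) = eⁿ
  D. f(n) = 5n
B > C > A > D

Comparing growth rates:
B = 4ⁿ is O(4ⁿ)
C = eⁿ is O(eⁿ)
A = 2ⁿ is O(2ⁿ)
D = 5n is O(n)

Therefore, the order from fastest to slowest is: B > C > A > D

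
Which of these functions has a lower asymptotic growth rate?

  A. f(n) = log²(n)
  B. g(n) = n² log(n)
A

f(n) = log²(n) is O(log² n), while g(n) = n² log(n) is O(n² log n).
Since O(log² n) grows slower than O(n² log n), f(n) is dominated.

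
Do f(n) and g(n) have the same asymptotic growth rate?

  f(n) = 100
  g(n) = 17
True

f(n) = 100 and g(n) = 17 are both O(1).
Since they have the same asymptotic growth rate, f(n) = Θ(g(n)) is true.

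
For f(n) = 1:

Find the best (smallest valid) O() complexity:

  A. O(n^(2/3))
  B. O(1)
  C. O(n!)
B

f(n) = 1 is O(1).
All listed options are valid Big-O bounds (upper bounds),
but O(1) is the tightest (smallest valid bound).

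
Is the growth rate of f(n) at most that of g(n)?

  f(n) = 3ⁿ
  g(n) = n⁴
False

f(n) = 3ⁿ is O(3ⁿ), and g(n) = n⁴ is O(n⁴).
Since O(3ⁿ) grows faster than O(n⁴), f(n) = O(g(n)) is false.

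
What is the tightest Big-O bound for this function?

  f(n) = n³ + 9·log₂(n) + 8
O(n³)

The dominant term in n³ + 9·log₂(n) + 8 is n³, which is Θ(n³).
Lower-order terms (9·log₂(n), 8) are asymptotically negligible.
Constants are absorbed, so the tightest bound is O(n³).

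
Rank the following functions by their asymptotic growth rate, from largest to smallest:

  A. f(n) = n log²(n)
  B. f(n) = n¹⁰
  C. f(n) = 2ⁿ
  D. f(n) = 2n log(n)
C > B > A > D

Comparing growth rates:
C = 2ⁿ is O(2ⁿ)
B = n¹⁰ is O(n¹⁰)
A = n log²(n) is O(n log² n)
D = 2n log(n) is O(n log n)

Therefore, the order from fastest to slowest is: C > B > A > D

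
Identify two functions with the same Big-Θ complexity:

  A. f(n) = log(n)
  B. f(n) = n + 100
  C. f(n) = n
B and C

Examining each function:
  A. log(n) is O(log n)
  B. n + 100 is O(n)
  C. n is O(n)

Functions B and C both have the same complexity class.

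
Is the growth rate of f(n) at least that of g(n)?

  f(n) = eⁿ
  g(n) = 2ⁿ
True

f(n) = eⁿ is O(eⁿ), and g(n) = 2ⁿ is O(2ⁿ).
Since O(eⁿ) grows at least as fast as O(2ⁿ), f(n) = Ω(g(n)) is true.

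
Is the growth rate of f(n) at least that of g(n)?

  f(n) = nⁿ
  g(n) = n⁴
True

f(n) = nⁿ is O(nⁿ), and g(n) = n⁴ is O(n⁴).
Since O(nⁿ) grows at least as fast as O(n⁴), f(n) = Ω(g(n)) is true.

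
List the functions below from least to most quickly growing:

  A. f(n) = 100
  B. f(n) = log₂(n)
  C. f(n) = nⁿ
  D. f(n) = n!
A < B < D < C

Comparing growth rates:
A = 100 is O(1)
B = log₂(n) is O(log n)
D = n! is O(n!)
C = nⁿ is O(nⁿ)

Therefore, the order from slowest to fastest is: A < B < D < C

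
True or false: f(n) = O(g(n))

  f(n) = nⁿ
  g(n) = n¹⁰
False

f(n) = nⁿ is O(nⁿ), and g(n) = n¹⁰ is O(n¹⁰).
Since O(nⁿ) grows faster than O(n¹⁰), f(n) = O(g(n)) is false.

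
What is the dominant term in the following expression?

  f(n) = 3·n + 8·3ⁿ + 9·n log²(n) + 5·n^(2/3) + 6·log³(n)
8·3ⁿ

Looking at each term:
  - 3·n is O(n)
  - 8·3ⁿ is O(3ⁿ)
  - 9·n log²(n) is O(n log² n)
  - 5·n^(2/3) is O(n^(2/3))
  - 6·log³(n) is O(log³ n)

The term 8·3ⁿ (O(3ⁿ)) grows fastest and dominates all others.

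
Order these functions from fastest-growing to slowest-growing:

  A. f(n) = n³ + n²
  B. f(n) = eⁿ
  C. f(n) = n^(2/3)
B > A > C

Comparing growth rates:
B = eⁿ is O(eⁿ)
A = n³ + n² is O(n³)
C = n^(2/3) is O(n^(2/3))

Therefore, the order from fastest to slowest is: B > A > C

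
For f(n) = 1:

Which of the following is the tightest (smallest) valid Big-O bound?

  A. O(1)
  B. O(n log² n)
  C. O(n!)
A

f(n) = 1 is O(1).
All listed options are valid Big-O bounds (upper bounds),
but O(1) is the tightest (smallest valid bound).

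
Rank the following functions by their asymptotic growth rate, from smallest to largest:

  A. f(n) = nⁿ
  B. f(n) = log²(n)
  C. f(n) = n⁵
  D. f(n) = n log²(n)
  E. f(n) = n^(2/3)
B < E < D < C < A

Comparing growth rates:
B = log²(n) is O(log² n)
E = n^(2/3) is O(n^(2/3))
D = n log²(n) is O(n log² n)
C = n⁵ is O(n⁵)
A = nⁿ is O(nⁿ)

Therefore, the order from slowest to fastest is: B < E < D < C < A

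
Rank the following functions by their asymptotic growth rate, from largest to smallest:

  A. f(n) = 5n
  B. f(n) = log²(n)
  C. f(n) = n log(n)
C > A > B

Comparing growth rates:
C = n log(n) is O(n log n)
A = 5n is O(n)
B = log²(n) is O(log² n)

Therefore, the order from fastest to slowest is: C > A > B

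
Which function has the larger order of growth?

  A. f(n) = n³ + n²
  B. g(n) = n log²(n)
A

f(n) = n³ + n² is O(n³), while g(n) = n log²(n) is O(n log² n).
Since O(n³) grows faster than O(n log² n), f(n) dominates.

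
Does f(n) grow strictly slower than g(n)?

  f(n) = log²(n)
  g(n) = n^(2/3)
True

f(n) = log²(n) is O(log² n), and g(n) = n^(2/3) is O(n^(2/3)).
Since O(log² n) grows strictly slower than O(n^(2/3)), f(n) = o(g(n)) is true.
This means lim(n→∞) f(n)/g(n) = 0.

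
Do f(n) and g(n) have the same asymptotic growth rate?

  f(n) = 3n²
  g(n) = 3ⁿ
False

f(n) = 3n² is O(n²), and g(n) = 3ⁿ is O(3ⁿ).
Since they have different growth rates, f(n) = Θ(g(n)) is false.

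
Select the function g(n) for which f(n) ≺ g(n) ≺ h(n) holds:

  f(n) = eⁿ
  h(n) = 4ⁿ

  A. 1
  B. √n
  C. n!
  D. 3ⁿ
D

We need g(n) with eⁿ = o(g(n)) and g(n) = o(4ⁿ), i.e. O(eⁿ) ≺ g ≺ O(4ⁿ).
Check each option:
  A. 1 — O(1) does not grow strictly faster than f(n)
  B. √n — O(√n) does not grow strictly faster than f(n)
  C. n! — O(n!) does not grow strictly slower than h(n)
  D. 3ⁿ — O(3ⁿ) is strictly between O(eⁿ) and O(4ⁿ) ✓

Only option D (3ⁿ) lies strictly between.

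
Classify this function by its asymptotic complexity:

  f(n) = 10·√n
O(√n)

The dominant term in 10·√n is 10·√n, which is Θ(√n).
Constants are absorbed, so the tightest bound is O(√n).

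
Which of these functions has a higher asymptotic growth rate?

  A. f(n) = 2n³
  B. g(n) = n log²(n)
A

f(n) = 2n³ is O(n³), while g(n) = n log²(n) is O(n log² n).
Since O(n³) grows faster than O(n log² n), f(n) dominates.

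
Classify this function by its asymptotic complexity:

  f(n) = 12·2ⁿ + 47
O(2ⁿ)

The dominant term in 12·2ⁿ + 47 is 12·2ⁿ, which is Θ(2ⁿ).
Lower-order terms (47) are asymptotically negligible.
Constants are absorbed, so the tightest bound is O(2ⁿ).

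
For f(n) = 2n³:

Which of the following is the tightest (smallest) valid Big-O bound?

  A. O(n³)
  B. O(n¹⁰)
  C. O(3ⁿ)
A

f(n) = 2n³ is O(n³).
All listed options are valid Big-O bounds (upper bounds),
but O(n³) is the tightest (smallest valid bound).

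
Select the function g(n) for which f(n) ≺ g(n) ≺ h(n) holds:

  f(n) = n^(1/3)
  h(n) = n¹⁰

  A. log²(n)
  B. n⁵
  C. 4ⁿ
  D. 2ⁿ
B

We need g(n) with n^(1/3) = o(g(n)) and g(n) = o(n¹⁰), i.e. O(n^(1/3)) ≺ g ≺ O(n¹⁰).
Check each option:
  A. log²(n) — O(log² n) does not grow strictly faster than f(n)
  B. n⁵ — O(n⁵) is strictly between O(n^(1/3)) and O(n¹⁰) ✓
  C. 4ⁿ — O(4ⁿ) does not grow strictly slower than h(n)
  D. 2ⁿ — O(2ⁿ) does not grow strictly slower than h(n)

Only option B (n⁵) lies strictly between.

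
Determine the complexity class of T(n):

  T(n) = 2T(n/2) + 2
Θ(n)

Master Theorem: a = 2, b = 2, f(n) = 2.
Compute the critical exponent d = log₂(2) = 1.
Compare f(n) = Θ(1) against n^d:
  k = 0 < d = 1, so f(n) = O(n^(d-ε)) — Case 1.
  The recursion cost dominates: T(n) = Θ(n^d) = Θ(n).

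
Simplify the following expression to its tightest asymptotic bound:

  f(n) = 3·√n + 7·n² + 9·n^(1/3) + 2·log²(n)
Θ(n²)

Order the terms by growth rate: 2·log²(n) ≺ 9·n^(1/3) ≺ 3·√n ≺ 7·n².
The fastest-growing term 7·n² dominates as n → ∞; dropping its constant factor gives Θ(n²).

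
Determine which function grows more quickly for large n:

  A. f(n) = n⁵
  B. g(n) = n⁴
A

f(n) = n⁵ is O(n⁵), while g(n) = n⁴ is O(n⁴).
Since O(n⁵) grows faster than O(n⁴), f(n) dominates.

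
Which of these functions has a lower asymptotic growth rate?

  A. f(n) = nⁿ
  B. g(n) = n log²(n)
B

f(n) = nⁿ is O(nⁿ), while g(n) = n log²(n) is O(n log² n).
Since O(n log² n) grows slower than O(nⁿ), g(n) is dominated.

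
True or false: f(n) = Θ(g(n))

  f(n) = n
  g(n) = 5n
True

f(n) = n and g(n) = 5n are both O(n).
Since they have the same asymptotic growth rate, f(n) = Θ(g(n)) is true.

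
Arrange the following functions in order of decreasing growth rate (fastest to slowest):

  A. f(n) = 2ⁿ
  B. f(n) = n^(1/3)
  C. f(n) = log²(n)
A > B > C

Comparing growth rates:
A = 2ⁿ is O(2ⁿ)
B = n^(1/3) is O(n^(1/3))
C = log²(n) is O(log² n)

Therefore, the order from fastest to slowest is: A > B > C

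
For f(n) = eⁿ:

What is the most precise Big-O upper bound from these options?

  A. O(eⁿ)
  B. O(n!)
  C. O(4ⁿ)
A

f(n) = eⁿ is O(eⁿ).
All listed options are valid Big-O bounds (upper bounds),
but O(eⁿ) is the tightest (smallest valid bound).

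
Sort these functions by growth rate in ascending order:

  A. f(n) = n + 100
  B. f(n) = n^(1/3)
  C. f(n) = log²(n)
C < B < A

Comparing growth rates:
C = log²(n) is O(log² n)
B = n^(1/3) is O(n^(1/3))
A = n + 100 is O(n)

Therefore, the order from slowest to fastest is: C < B < A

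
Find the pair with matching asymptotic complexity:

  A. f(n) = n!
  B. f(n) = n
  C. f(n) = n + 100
B and C

Examining each function:
  A. n! is O(n!)
  B. n is O(n)
  C. n + 100 is O(n)

Functions B and C both have the same complexity class.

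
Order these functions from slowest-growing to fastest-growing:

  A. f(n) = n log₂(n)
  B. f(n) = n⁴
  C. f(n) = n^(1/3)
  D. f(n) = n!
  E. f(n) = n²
C < A < E < B < D

Comparing growth rates:
C = n^(1/3) is O(n^(1/3))
A = n log₂(n) is O(n log n)
E = n² is O(n²)
B = n⁴ is O(n⁴)
D = n! is O(n!)

Therefore, the order from slowest to fastest is: C < A < E < B < D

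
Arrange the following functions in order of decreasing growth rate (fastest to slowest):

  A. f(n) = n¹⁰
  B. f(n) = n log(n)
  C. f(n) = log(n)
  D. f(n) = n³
A > D > B > C

Comparing growth rates:
A = n¹⁰ is O(n¹⁰)
D = n³ is O(n³)
B = n log(n) is O(n log n)
C = log(n) is O(log n)

Therefore, the order from fastest to slowest is: A > D > B > C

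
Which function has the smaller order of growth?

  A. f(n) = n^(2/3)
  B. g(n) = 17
B

f(n) = n^(2/3) is O(n^(2/3)), while g(n) = 17 is O(1).
Since O(1) grows slower than O(n^(2/3)), g(n) is dominated.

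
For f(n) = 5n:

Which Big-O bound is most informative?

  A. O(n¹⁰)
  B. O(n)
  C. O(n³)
B

f(n) = 5n is O(n).
All listed options are valid Big-O bounds (upper bounds),
but O(n) is the tightest (smallest valid bound).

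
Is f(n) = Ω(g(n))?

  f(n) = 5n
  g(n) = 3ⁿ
False

f(n) = 5n is O(n), and g(n) = 3ⁿ is O(3ⁿ).
Since O(n) grows slower than O(3ⁿ), f(n) = Ω(g(n)) is false.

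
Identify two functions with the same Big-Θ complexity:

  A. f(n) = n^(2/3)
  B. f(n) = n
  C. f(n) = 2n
B and C

Examining each function:
  A. n^(2/3) is O(n^(2/3))
  B. n is O(n)
  C. 2n is O(n)

Functions B and C both have the same complexity class.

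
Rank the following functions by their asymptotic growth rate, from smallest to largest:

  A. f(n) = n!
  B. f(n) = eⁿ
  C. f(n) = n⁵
C < B < A

Comparing growth rates:
C = n⁵ is O(n⁵)
B = eⁿ is O(eⁿ)
A = n! is O(n!)

Therefore, the order from slowest to fastest is: C < B < A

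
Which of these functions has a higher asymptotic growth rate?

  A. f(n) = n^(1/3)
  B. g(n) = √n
B

f(n) = n^(1/3) is O(n^(1/3)), while g(n) = √n is O(√n).
Since O(√n) grows faster than O(n^(1/3)), g(n) dominates.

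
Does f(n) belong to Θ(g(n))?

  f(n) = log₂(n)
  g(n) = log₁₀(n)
True

f(n) = log₂(n) and g(n) = log₁₀(n) are both O(log n).
Since they have the same asymptotic growth rate, f(n) = Θ(g(n)) is true.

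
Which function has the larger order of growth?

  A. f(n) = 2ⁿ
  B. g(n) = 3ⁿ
B

f(n) = 2ⁿ is O(2ⁿ), while g(n) = 3ⁿ is O(3ⁿ).
Since O(3ⁿ) grows faster than O(2ⁿ), g(n) dominates.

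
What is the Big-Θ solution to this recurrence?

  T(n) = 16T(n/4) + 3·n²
Θ(n² log n)

Master Theorem: a = 16, b = 4, f(n) = 3·n².
Compute the critical exponent d = log₄(16) = 2.
Compare f(n) = Θ(n²) against n^d:
  k = 2 = d, so f(n) = Θ(n^d) — Case 2.
  Work is balanced across levels: T(n) = Θ(n^d log n) = Θ(n² log n).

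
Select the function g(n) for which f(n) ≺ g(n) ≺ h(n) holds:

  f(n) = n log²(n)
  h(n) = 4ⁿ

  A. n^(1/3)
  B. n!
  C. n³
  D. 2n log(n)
C

We need g(n) with n log²(n) = o(g(n)) and g(n) = o(4ⁿ), i.e. O(n log² n) ≺ g ≺ O(4ⁿ).
Check each option:
  A. n^(1/3) — O(n^(1/3)) does not grow strictly faster than f(n)
  B. n! — O(n!) does not grow strictly slower than h(n)
  C. n³ — O(n³) is strictly between O(n log² n) and O(4ⁿ) ✓
  D. 2n log(n) — O(n log n) does not grow strictly faster than f(n)

Only option C (n³) lies strictly between.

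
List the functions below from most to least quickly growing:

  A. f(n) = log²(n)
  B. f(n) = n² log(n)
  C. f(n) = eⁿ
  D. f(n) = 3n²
C > B > D > A

Comparing growth rates:
C = eⁿ is O(eⁿ)
B = n² log(n) is O(n² log n)
D = 3n² is O(n²)
A = log²(n) is O(log² n)

Therefore, the order from fastest to slowest is: C > B > D > A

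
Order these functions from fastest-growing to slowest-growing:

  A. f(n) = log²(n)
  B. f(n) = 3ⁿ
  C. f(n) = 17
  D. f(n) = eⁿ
B > D > A > C

Comparing growth rates:
B = 3ⁿ is O(3ⁿ)
D = eⁿ is O(eⁿ)
A = log²(n) is O(log² n)
C = 17 is O(1)

Therefore, the order from fastest to slowest is: B > D > A > C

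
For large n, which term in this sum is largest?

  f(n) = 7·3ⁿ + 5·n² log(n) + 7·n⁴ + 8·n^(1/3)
7·3ⁿ

Looking at each term:
  - 7·3ⁿ is O(3ⁿ)
  - 5·n² log(n) is O(n² log n)
  - 7·n⁴ is O(n⁴)
  - 8·n^(1/3) is O(n^(1/3))

The term 7·3ⁿ (O(3ⁿ)) grows fastest and dominates all others.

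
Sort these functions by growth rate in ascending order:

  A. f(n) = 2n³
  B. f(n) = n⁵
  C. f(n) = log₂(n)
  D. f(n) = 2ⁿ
C < A < B < D

Comparing growth rates:
C = log₂(n) is O(log n)
A = 2n³ is O(n³)
B = n⁵ is O(n⁵)
D = 2ⁿ is O(2ⁿ)

Therefore, the order from slowest to fastest is: C < A < B < D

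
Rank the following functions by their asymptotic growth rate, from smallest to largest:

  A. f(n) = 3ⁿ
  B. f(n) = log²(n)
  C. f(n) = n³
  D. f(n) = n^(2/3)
B < D < C < A

Comparing growth rates:
B = log²(n) is O(log² n)
D = n^(2/3) is O(n^(2/3))
C = n³ is O(n³)
A = 3ⁿ is O(3ⁿ)

Therefore, the order from slowest to fastest is: B < D < C < A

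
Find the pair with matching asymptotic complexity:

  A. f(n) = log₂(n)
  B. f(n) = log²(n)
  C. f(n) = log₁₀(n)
A and C

Examining each function:
  A. log₂(n) is O(log n)
  B. log²(n) is O(log² n)
  C. log₁₀(n) is O(log n)

Functions A and C both have the same complexity class.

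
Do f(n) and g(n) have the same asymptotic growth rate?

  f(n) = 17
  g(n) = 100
True

f(n) = 17 and g(n) = 100 are both O(1).
Since they have the same asymptotic growth rate, f(n) = Θ(g(n)) is true.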